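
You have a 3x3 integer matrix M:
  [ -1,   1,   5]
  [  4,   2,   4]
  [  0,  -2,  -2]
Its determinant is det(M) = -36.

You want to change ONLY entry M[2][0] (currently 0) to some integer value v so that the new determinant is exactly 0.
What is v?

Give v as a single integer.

Answer: -6

Derivation:
det is linear in entry M[2][0]: det = old_det + (v - 0) * C_20
Cofactor C_20 = -6
Want det = 0: -36 + (v - 0) * -6 = 0
  (v - 0) = 36 / -6 = -6
  v = 0 + (-6) = -6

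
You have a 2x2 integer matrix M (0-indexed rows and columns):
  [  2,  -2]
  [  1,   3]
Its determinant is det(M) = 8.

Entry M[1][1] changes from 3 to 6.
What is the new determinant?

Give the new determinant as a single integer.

Answer: 14

Derivation:
det is linear in row 1: changing M[1][1] by delta changes det by delta * cofactor(1,1).
Cofactor C_11 = (-1)^(1+1) * minor(1,1) = 2
Entry delta = 6 - 3 = 3
Det delta = 3 * 2 = 6
New det = 8 + 6 = 14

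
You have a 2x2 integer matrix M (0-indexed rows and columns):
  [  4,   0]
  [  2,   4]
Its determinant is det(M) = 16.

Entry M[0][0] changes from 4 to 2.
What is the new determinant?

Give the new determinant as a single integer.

det is linear in row 0: changing M[0][0] by delta changes det by delta * cofactor(0,0).
Cofactor C_00 = (-1)^(0+0) * minor(0,0) = 4
Entry delta = 2 - 4 = -2
Det delta = -2 * 4 = -8
New det = 16 + -8 = 8

Answer: 8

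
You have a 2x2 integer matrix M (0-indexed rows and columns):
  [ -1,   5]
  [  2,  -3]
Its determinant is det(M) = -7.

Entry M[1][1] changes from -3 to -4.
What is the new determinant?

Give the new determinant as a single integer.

det is linear in row 1: changing M[1][1] by delta changes det by delta * cofactor(1,1).
Cofactor C_11 = (-1)^(1+1) * minor(1,1) = -1
Entry delta = -4 - -3 = -1
Det delta = -1 * -1 = 1
New det = -7 + 1 = -6

Answer: -6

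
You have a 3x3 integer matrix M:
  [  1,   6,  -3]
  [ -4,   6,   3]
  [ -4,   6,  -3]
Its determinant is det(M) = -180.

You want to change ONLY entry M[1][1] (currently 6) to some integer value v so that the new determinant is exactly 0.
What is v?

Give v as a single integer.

det is linear in entry M[1][1]: det = old_det + (v - 6) * C_11
Cofactor C_11 = -15
Want det = 0: -180 + (v - 6) * -15 = 0
  (v - 6) = 180 / -15 = -12
  v = 6 + (-12) = -6

Answer: -6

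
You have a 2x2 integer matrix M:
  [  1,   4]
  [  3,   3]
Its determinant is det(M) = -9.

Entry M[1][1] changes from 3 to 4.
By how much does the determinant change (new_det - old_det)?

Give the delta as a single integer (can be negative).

Answer: 1

Derivation:
Cofactor C_11 = 1
Entry delta = 4 - 3 = 1
Det delta = entry_delta * cofactor = 1 * 1 = 1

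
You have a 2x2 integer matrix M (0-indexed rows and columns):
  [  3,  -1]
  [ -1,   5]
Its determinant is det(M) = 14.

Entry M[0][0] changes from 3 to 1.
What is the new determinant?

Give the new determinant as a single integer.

Answer: 4

Derivation:
det is linear in row 0: changing M[0][0] by delta changes det by delta * cofactor(0,0).
Cofactor C_00 = (-1)^(0+0) * minor(0,0) = 5
Entry delta = 1 - 3 = -2
Det delta = -2 * 5 = -10
New det = 14 + -10 = 4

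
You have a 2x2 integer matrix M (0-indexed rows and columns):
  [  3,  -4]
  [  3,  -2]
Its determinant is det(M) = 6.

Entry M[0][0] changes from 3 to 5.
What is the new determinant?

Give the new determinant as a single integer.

Answer: 2

Derivation:
det is linear in row 0: changing M[0][0] by delta changes det by delta * cofactor(0,0).
Cofactor C_00 = (-1)^(0+0) * minor(0,0) = -2
Entry delta = 5 - 3 = 2
Det delta = 2 * -2 = -4
New det = 6 + -4 = 2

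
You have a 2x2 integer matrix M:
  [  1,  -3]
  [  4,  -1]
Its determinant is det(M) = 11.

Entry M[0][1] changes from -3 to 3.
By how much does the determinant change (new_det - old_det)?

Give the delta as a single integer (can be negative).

Answer: -24

Derivation:
Cofactor C_01 = -4
Entry delta = 3 - -3 = 6
Det delta = entry_delta * cofactor = 6 * -4 = -24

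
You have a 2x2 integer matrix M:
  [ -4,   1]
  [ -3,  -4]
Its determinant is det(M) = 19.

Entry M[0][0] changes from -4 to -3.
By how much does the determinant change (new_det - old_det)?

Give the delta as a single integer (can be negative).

Cofactor C_00 = -4
Entry delta = -3 - -4 = 1
Det delta = entry_delta * cofactor = 1 * -4 = -4

Answer: -4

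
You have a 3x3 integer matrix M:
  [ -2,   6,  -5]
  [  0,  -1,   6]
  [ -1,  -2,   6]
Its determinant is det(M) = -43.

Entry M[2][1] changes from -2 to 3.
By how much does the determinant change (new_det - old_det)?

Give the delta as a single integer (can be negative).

Answer: 60

Derivation:
Cofactor C_21 = 12
Entry delta = 3 - -2 = 5
Det delta = entry_delta * cofactor = 5 * 12 = 60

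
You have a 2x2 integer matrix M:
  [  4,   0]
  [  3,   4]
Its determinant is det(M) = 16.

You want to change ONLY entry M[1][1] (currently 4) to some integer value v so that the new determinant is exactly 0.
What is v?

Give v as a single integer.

det is linear in entry M[1][1]: det = old_det + (v - 4) * C_11
Cofactor C_11 = 4
Want det = 0: 16 + (v - 4) * 4 = 0
  (v - 4) = -16 / 4 = -4
  v = 4 + (-4) = 0

Answer: 0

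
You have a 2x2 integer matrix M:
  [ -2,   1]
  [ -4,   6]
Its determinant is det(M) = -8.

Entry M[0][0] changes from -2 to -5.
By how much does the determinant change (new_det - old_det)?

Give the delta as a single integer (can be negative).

Answer: -18

Derivation:
Cofactor C_00 = 6
Entry delta = -5 - -2 = -3
Det delta = entry_delta * cofactor = -3 * 6 = -18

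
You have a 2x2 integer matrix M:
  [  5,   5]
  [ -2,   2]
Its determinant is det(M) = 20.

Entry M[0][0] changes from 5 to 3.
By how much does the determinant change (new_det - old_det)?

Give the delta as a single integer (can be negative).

Answer: -4

Derivation:
Cofactor C_00 = 2
Entry delta = 3 - 5 = -2
Det delta = entry_delta * cofactor = -2 * 2 = -4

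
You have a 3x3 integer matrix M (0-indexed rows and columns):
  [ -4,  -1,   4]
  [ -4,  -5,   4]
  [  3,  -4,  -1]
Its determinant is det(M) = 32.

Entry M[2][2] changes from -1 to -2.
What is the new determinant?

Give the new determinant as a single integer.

det is linear in row 2: changing M[2][2] by delta changes det by delta * cofactor(2,2).
Cofactor C_22 = (-1)^(2+2) * minor(2,2) = 16
Entry delta = -2 - -1 = -1
Det delta = -1 * 16 = -16
New det = 32 + -16 = 16

Answer: 16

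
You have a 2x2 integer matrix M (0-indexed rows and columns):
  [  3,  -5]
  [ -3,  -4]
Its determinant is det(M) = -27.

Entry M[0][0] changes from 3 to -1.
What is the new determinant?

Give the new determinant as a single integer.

det is linear in row 0: changing M[0][0] by delta changes det by delta * cofactor(0,0).
Cofactor C_00 = (-1)^(0+0) * minor(0,0) = -4
Entry delta = -1 - 3 = -4
Det delta = -4 * -4 = 16
New det = -27 + 16 = -11

Answer: -11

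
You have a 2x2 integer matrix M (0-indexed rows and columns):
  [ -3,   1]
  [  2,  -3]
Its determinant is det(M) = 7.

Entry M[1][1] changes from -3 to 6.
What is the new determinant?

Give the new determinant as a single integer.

det is linear in row 1: changing M[1][1] by delta changes det by delta * cofactor(1,1).
Cofactor C_11 = (-1)^(1+1) * minor(1,1) = -3
Entry delta = 6 - -3 = 9
Det delta = 9 * -3 = -27
New det = 7 + -27 = -20

Answer: -20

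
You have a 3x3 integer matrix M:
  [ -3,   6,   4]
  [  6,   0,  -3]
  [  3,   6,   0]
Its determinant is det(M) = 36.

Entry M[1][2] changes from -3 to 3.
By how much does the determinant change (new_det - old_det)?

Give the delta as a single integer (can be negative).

Answer: 216

Derivation:
Cofactor C_12 = 36
Entry delta = 3 - -3 = 6
Det delta = entry_delta * cofactor = 6 * 36 = 216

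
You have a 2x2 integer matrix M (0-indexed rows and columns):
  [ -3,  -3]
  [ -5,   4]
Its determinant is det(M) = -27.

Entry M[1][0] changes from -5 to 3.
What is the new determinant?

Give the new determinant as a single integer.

Answer: -3

Derivation:
det is linear in row 1: changing M[1][0] by delta changes det by delta * cofactor(1,0).
Cofactor C_10 = (-1)^(1+0) * minor(1,0) = 3
Entry delta = 3 - -5 = 8
Det delta = 8 * 3 = 24
New det = -27 + 24 = -3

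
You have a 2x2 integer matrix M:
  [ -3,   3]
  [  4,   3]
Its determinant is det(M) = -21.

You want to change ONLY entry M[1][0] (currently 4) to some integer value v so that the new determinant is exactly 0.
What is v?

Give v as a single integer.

det is linear in entry M[1][0]: det = old_det + (v - 4) * C_10
Cofactor C_10 = -3
Want det = 0: -21 + (v - 4) * -3 = 0
  (v - 4) = 21 / -3 = -7
  v = 4 + (-7) = -3

Answer: -3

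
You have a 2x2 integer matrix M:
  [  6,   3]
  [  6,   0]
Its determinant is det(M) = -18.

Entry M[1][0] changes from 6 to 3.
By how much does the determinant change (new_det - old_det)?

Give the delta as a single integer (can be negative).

Cofactor C_10 = -3
Entry delta = 3 - 6 = -3
Det delta = entry_delta * cofactor = -3 * -3 = 9

Answer: 9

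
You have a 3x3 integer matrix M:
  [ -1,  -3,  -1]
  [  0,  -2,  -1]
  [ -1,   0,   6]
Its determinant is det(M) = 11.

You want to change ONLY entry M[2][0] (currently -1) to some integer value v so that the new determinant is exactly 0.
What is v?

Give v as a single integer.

Answer: -12

Derivation:
det is linear in entry M[2][0]: det = old_det + (v - -1) * C_20
Cofactor C_20 = 1
Want det = 0: 11 + (v - -1) * 1 = 0
  (v - -1) = -11 / 1 = -11
  v = -1 + (-11) = -12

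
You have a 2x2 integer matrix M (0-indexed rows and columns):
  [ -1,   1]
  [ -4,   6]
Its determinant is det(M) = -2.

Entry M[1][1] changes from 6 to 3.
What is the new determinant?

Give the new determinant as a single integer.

Answer: 1

Derivation:
det is linear in row 1: changing M[1][1] by delta changes det by delta * cofactor(1,1).
Cofactor C_11 = (-1)^(1+1) * minor(1,1) = -1
Entry delta = 3 - 6 = -3
Det delta = -3 * -1 = 3
New det = -2 + 3 = 1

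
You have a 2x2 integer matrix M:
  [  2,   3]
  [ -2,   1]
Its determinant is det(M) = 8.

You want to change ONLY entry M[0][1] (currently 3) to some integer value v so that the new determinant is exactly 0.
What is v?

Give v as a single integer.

det is linear in entry M[0][1]: det = old_det + (v - 3) * C_01
Cofactor C_01 = 2
Want det = 0: 8 + (v - 3) * 2 = 0
  (v - 3) = -8 / 2 = -4
  v = 3 + (-4) = -1

Answer: -1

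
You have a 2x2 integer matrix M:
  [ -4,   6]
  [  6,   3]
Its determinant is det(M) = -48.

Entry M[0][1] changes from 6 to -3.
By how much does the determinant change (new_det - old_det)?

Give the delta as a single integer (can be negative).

Answer: 54

Derivation:
Cofactor C_01 = -6
Entry delta = -3 - 6 = -9
Det delta = entry_delta * cofactor = -9 * -6 = 54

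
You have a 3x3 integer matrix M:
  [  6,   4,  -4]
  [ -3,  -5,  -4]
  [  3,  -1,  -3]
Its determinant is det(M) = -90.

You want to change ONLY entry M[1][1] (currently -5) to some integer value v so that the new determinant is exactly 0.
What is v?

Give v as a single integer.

Answer: -20

Derivation:
det is linear in entry M[1][1]: det = old_det + (v - -5) * C_11
Cofactor C_11 = -6
Want det = 0: -90 + (v - -5) * -6 = 0
  (v - -5) = 90 / -6 = -15
  v = -5 + (-15) = -20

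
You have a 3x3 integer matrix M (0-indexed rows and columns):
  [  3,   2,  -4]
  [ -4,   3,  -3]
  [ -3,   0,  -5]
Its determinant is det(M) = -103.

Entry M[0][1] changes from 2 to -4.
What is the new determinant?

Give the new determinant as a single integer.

det is linear in row 0: changing M[0][1] by delta changes det by delta * cofactor(0,1).
Cofactor C_01 = (-1)^(0+1) * minor(0,1) = -11
Entry delta = -4 - 2 = -6
Det delta = -6 * -11 = 66
New det = -103 + 66 = -37

Answer: -37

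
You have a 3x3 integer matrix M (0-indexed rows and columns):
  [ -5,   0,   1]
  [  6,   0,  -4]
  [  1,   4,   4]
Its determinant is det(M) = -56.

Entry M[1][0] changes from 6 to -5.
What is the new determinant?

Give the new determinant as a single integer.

Answer: -100

Derivation:
det is linear in row 1: changing M[1][0] by delta changes det by delta * cofactor(1,0).
Cofactor C_10 = (-1)^(1+0) * minor(1,0) = 4
Entry delta = -5 - 6 = -11
Det delta = -11 * 4 = -44
New det = -56 + -44 = -100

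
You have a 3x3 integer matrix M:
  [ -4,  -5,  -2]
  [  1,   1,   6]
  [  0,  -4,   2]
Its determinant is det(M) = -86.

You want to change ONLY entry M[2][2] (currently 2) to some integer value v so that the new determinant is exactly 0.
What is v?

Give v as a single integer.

det is linear in entry M[2][2]: det = old_det + (v - 2) * C_22
Cofactor C_22 = 1
Want det = 0: -86 + (v - 2) * 1 = 0
  (v - 2) = 86 / 1 = 86
  v = 2 + (86) = 88

Answer: 88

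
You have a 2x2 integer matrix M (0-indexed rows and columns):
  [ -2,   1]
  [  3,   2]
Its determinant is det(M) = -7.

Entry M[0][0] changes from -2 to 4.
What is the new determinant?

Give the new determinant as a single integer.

Answer: 5

Derivation:
det is linear in row 0: changing M[0][0] by delta changes det by delta * cofactor(0,0).
Cofactor C_00 = (-1)^(0+0) * minor(0,0) = 2
Entry delta = 4 - -2 = 6
Det delta = 6 * 2 = 12
New det = -7 + 12 = 5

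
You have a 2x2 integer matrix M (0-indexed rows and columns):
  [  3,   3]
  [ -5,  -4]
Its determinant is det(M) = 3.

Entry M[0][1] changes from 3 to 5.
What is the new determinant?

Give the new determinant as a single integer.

Answer: 13

Derivation:
det is linear in row 0: changing M[0][1] by delta changes det by delta * cofactor(0,1).
Cofactor C_01 = (-1)^(0+1) * minor(0,1) = 5
Entry delta = 5 - 3 = 2
Det delta = 2 * 5 = 10
New det = 3 + 10 = 13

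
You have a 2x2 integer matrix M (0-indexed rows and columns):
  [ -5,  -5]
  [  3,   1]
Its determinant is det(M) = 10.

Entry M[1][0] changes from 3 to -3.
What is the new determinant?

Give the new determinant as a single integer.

Answer: -20

Derivation:
det is linear in row 1: changing M[1][0] by delta changes det by delta * cofactor(1,0).
Cofactor C_10 = (-1)^(1+0) * minor(1,0) = 5
Entry delta = -3 - 3 = -6
Det delta = -6 * 5 = -30
New det = 10 + -30 = -20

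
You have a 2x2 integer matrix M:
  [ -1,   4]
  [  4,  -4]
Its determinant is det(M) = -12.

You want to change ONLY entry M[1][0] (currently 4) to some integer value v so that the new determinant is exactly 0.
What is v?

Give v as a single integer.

Answer: 1

Derivation:
det is linear in entry M[1][0]: det = old_det + (v - 4) * C_10
Cofactor C_10 = -4
Want det = 0: -12 + (v - 4) * -4 = 0
  (v - 4) = 12 / -4 = -3
  v = 4 + (-3) = 1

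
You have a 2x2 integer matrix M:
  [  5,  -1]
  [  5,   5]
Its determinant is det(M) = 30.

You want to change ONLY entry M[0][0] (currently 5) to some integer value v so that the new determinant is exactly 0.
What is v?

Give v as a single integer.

det is linear in entry M[0][0]: det = old_det + (v - 5) * C_00
Cofactor C_00 = 5
Want det = 0: 30 + (v - 5) * 5 = 0
  (v - 5) = -30 / 5 = -6
  v = 5 + (-6) = -1

Answer: -1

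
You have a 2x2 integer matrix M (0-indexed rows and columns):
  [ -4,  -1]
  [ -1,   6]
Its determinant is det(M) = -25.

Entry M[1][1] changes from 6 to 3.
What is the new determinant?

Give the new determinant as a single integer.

det is linear in row 1: changing M[1][1] by delta changes det by delta * cofactor(1,1).
Cofactor C_11 = (-1)^(1+1) * minor(1,1) = -4
Entry delta = 3 - 6 = -3
Det delta = -3 * -4 = 12
New det = -25 + 12 = -13

Answer: -13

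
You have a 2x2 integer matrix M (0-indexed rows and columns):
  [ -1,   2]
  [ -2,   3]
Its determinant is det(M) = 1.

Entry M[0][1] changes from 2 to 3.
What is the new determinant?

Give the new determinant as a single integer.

det is linear in row 0: changing M[0][1] by delta changes det by delta * cofactor(0,1).
Cofactor C_01 = (-1)^(0+1) * minor(0,1) = 2
Entry delta = 3 - 2 = 1
Det delta = 1 * 2 = 2
New det = 1 + 2 = 3

Answer: 3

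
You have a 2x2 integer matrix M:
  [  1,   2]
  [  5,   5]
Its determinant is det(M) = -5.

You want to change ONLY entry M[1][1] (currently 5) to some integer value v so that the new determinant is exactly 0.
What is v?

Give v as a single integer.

det is linear in entry M[1][1]: det = old_det + (v - 5) * C_11
Cofactor C_11 = 1
Want det = 0: -5 + (v - 5) * 1 = 0
  (v - 5) = 5 / 1 = 5
  v = 5 + (5) = 10

Answer: 10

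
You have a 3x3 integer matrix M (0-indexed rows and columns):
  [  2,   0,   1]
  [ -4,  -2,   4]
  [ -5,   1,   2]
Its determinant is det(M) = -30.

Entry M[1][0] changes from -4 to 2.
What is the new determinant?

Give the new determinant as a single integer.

Answer: -24

Derivation:
det is linear in row 1: changing M[1][0] by delta changes det by delta * cofactor(1,0).
Cofactor C_10 = (-1)^(1+0) * minor(1,0) = 1
Entry delta = 2 - -4 = 6
Det delta = 6 * 1 = 6
New det = -30 + 6 = -24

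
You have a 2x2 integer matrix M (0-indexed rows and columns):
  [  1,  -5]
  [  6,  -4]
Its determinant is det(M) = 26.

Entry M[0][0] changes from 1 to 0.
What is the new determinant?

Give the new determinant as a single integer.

Answer: 30

Derivation:
det is linear in row 0: changing M[0][0] by delta changes det by delta * cofactor(0,0).
Cofactor C_00 = (-1)^(0+0) * minor(0,0) = -4
Entry delta = 0 - 1 = -1
Det delta = -1 * -4 = 4
New det = 26 + 4 = 30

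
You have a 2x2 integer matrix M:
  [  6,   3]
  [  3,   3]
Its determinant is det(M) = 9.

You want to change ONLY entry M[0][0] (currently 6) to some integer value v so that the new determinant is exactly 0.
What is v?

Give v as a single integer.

det is linear in entry M[0][0]: det = old_det + (v - 6) * C_00
Cofactor C_00 = 3
Want det = 0: 9 + (v - 6) * 3 = 0
  (v - 6) = -9 / 3 = -3
  v = 6 + (-3) = 3

Answer: 3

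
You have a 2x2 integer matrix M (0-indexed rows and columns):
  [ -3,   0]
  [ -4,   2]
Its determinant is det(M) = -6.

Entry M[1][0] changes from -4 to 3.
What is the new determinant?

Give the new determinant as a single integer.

Answer: -6

Derivation:
det is linear in row 1: changing M[1][0] by delta changes det by delta * cofactor(1,0).
Cofactor C_10 = (-1)^(1+0) * minor(1,0) = 0
Entry delta = 3 - -4 = 7
Det delta = 7 * 0 = 0
New det = -6 + 0 = -6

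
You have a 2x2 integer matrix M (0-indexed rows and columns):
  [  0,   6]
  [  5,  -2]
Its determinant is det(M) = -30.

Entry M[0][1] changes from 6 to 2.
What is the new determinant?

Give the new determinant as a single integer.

det is linear in row 0: changing M[0][1] by delta changes det by delta * cofactor(0,1).
Cofactor C_01 = (-1)^(0+1) * minor(0,1) = -5
Entry delta = 2 - 6 = -4
Det delta = -4 * -5 = 20
New det = -30 + 20 = -10

Answer: -10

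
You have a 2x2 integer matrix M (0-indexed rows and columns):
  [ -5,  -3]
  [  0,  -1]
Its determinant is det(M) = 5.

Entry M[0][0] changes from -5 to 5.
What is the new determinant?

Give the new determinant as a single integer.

det is linear in row 0: changing M[0][0] by delta changes det by delta * cofactor(0,0).
Cofactor C_00 = (-1)^(0+0) * minor(0,0) = -1
Entry delta = 5 - -5 = 10
Det delta = 10 * -1 = -10
New det = 5 + -10 = -5

Answer: -5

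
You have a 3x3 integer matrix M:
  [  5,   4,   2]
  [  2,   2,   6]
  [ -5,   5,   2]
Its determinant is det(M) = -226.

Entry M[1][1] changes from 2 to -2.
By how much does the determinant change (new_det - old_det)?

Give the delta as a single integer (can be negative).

Cofactor C_11 = 20
Entry delta = -2 - 2 = -4
Det delta = entry_delta * cofactor = -4 * 20 = -80

Answer: -80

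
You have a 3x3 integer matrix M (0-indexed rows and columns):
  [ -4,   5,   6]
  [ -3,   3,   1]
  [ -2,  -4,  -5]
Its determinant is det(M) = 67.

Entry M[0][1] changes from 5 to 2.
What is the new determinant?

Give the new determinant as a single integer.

det is linear in row 0: changing M[0][1] by delta changes det by delta * cofactor(0,1).
Cofactor C_01 = (-1)^(0+1) * minor(0,1) = -17
Entry delta = 2 - 5 = -3
Det delta = -3 * -17 = 51
New det = 67 + 51 = 118

Answer: 118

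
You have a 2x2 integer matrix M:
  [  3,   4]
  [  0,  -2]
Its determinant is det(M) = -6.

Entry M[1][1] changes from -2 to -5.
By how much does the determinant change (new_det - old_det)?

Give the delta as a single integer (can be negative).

Cofactor C_11 = 3
Entry delta = -5 - -2 = -3
Det delta = entry_delta * cofactor = -3 * 3 = -9

Answer: -9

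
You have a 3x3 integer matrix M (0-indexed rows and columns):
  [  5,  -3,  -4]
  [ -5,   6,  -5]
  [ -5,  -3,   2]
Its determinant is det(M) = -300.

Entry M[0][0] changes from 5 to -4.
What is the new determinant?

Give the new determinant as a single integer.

det is linear in row 0: changing M[0][0] by delta changes det by delta * cofactor(0,0).
Cofactor C_00 = (-1)^(0+0) * minor(0,0) = -3
Entry delta = -4 - 5 = -9
Det delta = -9 * -3 = 27
New det = -300 + 27 = -273

Answer: -273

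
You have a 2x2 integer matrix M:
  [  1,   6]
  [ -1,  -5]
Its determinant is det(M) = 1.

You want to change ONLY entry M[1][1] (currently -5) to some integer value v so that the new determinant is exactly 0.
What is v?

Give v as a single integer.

det is linear in entry M[1][1]: det = old_det + (v - -5) * C_11
Cofactor C_11 = 1
Want det = 0: 1 + (v - -5) * 1 = 0
  (v - -5) = -1 / 1 = -1
  v = -5 + (-1) = -6

Answer: -6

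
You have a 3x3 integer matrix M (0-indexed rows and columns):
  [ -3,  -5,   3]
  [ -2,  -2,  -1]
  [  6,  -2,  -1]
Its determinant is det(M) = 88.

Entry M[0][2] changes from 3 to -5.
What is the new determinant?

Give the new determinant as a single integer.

Answer: -40

Derivation:
det is linear in row 0: changing M[0][2] by delta changes det by delta * cofactor(0,2).
Cofactor C_02 = (-1)^(0+2) * minor(0,2) = 16
Entry delta = -5 - 3 = -8
Det delta = -8 * 16 = -128
New det = 88 + -128 = -40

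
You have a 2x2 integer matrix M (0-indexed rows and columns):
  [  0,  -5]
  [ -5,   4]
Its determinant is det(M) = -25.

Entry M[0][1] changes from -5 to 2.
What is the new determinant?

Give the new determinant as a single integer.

Answer: 10

Derivation:
det is linear in row 0: changing M[0][1] by delta changes det by delta * cofactor(0,1).
Cofactor C_01 = (-1)^(0+1) * minor(0,1) = 5
Entry delta = 2 - -5 = 7
Det delta = 7 * 5 = 35
New det = -25 + 35 = 10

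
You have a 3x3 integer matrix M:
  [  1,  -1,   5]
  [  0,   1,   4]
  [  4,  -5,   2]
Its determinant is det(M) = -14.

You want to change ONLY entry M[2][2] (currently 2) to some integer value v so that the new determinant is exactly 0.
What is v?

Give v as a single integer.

Answer: 16

Derivation:
det is linear in entry M[2][2]: det = old_det + (v - 2) * C_22
Cofactor C_22 = 1
Want det = 0: -14 + (v - 2) * 1 = 0
  (v - 2) = 14 / 1 = 14
  v = 2 + (14) = 16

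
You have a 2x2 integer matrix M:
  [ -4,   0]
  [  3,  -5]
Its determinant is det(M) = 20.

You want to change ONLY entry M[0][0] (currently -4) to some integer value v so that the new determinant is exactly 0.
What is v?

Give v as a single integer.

Answer: 0

Derivation:
det is linear in entry M[0][0]: det = old_det + (v - -4) * C_00
Cofactor C_00 = -5
Want det = 0: 20 + (v - -4) * -5 = 0
  (v - -4) = -20 / -5 = 4
  v = -4 + (4) = 0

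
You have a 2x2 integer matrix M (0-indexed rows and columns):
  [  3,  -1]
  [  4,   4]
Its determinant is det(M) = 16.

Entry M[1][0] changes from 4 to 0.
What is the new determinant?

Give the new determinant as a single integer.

Answer: 12

Derivation:
det is linear in row 1: changing M[1][0] by delta changes det by delta * cofactor(1,0).
Cofactor C_10 = (-1)^(1+0) * minor(1,0) = 1
Entry delta = 0 - 4 = -4
Det delta = -4 * 1 = -4
New det = 16 + -4 = 12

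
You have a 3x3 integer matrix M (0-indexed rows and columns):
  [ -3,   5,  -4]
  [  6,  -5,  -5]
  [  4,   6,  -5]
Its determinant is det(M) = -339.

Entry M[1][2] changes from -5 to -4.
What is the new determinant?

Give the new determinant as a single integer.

det is linear in row 1: changing M[1][2] by delta changes det by delta * cofactor(1,2).
Cofactor C_12 = (-1)^(1+2) * minor(1,2) = 38
Entry delta = -4 - -5 = 1
Det delta = 1 * 38 = 38
New det = -339 + 38 = -301

Answer: -301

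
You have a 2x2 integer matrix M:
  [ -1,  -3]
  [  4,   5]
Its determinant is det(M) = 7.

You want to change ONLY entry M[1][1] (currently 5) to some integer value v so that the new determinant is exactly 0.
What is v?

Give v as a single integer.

det is linear in entry M[1][1]: det = old_det + (v - 5) * C_11
Cofactor C_11 = -1
Want det = 0: 7 + (v - 5) * -1 = 0
  (v - 5) = -7 / -1 = 7
  v = 5 + (7) = 12

Answer: 12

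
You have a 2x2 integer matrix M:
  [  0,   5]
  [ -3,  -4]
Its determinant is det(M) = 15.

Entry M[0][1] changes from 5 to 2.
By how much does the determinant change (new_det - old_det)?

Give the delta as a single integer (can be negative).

Answer: -9

Derivation:
Cofactor C_01 = 3
Entry delta = 2 - 5 = -3
Det delta = entry_delta * cofactor = -3 * 3 = -9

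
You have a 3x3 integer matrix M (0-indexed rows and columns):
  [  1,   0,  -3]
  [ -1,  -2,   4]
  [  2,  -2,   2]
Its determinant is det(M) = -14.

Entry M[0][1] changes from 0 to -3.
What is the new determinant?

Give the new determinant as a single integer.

det is linear in row 0: changing M[0][1] by delta changes det by delta * cofactor(0,1).
Cofactor C_01 = (-1)^(0+1) * minor(0,1) = 10
Entry delta = -3 - 0 = -3
Det delta = -3 * 10 = -30
New det = -14 + -30 = -44

Answer: -44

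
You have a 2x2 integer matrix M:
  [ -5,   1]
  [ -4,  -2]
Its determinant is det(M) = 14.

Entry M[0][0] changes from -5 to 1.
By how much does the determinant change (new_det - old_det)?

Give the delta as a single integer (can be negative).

Answer: -12

Derivation:
Cofactor C_00 = -2
Entry delta = 1 - -5 = 6
Det delta = entry_delta * cofactor = 6 * -2 = -12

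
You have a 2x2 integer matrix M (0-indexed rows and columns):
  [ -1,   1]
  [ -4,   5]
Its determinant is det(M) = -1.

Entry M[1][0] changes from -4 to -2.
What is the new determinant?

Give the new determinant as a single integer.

Answer: -3

Derivation:
det is linear in row 1: changing M[1][0] by delta changes det by delta * cofactor(1,0).
Cofactor C_10 = (-1)^(1+0) * minor(1,0) = -1
Entry delta = -2 - -4 = 2
Det delta = 2 * -1 = -2
New det = -1 + -2 = -3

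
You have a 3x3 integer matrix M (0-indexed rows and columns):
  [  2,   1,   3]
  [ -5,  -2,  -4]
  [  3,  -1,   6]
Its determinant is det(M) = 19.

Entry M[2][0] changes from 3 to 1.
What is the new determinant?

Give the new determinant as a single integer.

Answer: 15

Derivation:
det is linear in row 2: changing M[2][0] by delta changes det by delta * cofactor(2,0).
Cofactor C_20 = (-1)^(2+0) * minor(2,0) = 2
Entry delta = 1 - 3 = -2
Det delta = -2 * 2 = -4
New det = 19 + -4 = 15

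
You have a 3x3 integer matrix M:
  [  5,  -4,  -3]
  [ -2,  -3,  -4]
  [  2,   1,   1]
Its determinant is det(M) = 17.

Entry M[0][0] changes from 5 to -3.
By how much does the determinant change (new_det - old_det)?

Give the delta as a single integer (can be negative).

Cofactor C_00 = 1
Entry delta = -3 - 5 = -8
Det delta = entry_delta * cofactor = -8 * 1 = -8

Answer: -8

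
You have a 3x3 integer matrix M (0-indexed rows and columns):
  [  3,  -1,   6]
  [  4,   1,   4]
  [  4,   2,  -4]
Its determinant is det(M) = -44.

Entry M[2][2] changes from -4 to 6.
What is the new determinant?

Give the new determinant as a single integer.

Answer: 26

Derivation:
det is linear in row 2: changing M[2][2] by delta changes det by delta * cofactor(2,2).
Cofactor C_22 = (-1)^(2+2) * minor(2,2) = 7
Entry delta = 6 - -4 = 10
Det delta = 10 * 7 = 70
New det = -44 + 70 = 26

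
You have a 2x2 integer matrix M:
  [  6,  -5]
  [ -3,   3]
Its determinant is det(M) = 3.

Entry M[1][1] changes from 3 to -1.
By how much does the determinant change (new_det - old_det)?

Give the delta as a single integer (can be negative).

Answer: -24

Derivation:
Cofactor C_11 = 6
Entry delta = -1 - 3 = -4
Det delta = entry_delta * cofactor = -4 * 6 = -24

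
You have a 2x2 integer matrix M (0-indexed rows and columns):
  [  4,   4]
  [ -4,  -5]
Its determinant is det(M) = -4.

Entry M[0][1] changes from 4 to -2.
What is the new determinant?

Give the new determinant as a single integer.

det is linear in row 0: changing M[0][1] by delta changes det by delta * cofactor(0,1).
Cofactor C_01 = (-1)^(0+1) * minor(0,1) = 4
Entry delta = -2 - 4 = -6
Det delta = -6 * 4 = -24
New det = -4 + -24 = -28

Answer: -28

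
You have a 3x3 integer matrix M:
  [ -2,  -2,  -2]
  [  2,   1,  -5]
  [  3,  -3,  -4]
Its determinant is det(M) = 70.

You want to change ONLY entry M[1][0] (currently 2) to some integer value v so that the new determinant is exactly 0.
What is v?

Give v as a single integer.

det is linear in entry M[1][0]: det = old_det + (v - 2) * C_10
Cofactor C_10 = -2
Want det = 0: 70 + (v - 2) * -2 = 0
  (v - 2) = -70 / -2 = 35
  v = 2 + (35) = 37

Answer: 37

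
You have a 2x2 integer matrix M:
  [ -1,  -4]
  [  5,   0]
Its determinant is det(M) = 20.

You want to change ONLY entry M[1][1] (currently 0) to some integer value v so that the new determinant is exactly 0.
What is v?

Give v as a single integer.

det is linear in entry M[1][1]: det = old_det + (v - 0) * C_11
Cofactor C_11 = -1
Want det = 0: 20 + (v - 0) * -1 = 0
  (v - 0) = -20 / -1 = 20
  v = 0 + (20) = 20

Answer: 20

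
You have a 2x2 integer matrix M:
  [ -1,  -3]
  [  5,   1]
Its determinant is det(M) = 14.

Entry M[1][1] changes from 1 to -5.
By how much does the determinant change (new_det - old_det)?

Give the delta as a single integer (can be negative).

Cofactor C_11 = -1
Entry delta = -5 - 1 = -6
Det delta = entry_delta * cofactor = -6 * -1 = 6

Answer: 6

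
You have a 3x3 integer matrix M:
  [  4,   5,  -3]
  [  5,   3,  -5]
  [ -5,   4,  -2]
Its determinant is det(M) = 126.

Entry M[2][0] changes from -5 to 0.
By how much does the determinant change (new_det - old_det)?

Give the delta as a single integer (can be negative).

Answer: -80

Derivation:
Cofactor C_20 = -16
Entry delta = 0 - -5 = 5
Det delta = entry_delta * cofactor = 5 * -16 = -80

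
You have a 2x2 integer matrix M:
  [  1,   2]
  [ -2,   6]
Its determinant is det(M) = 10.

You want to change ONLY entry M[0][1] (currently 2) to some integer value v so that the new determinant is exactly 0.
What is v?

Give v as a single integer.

det is linear in entry M[0][1]: det = old_det + (v - 2) * C_01
Cofactor C_01 = 2
Want det = 0: 10 + (v - 2) * 2 = 0
  (v - 2) = -10 / 2 = -5
  v = 2 + (-5) = -3

Answer: -3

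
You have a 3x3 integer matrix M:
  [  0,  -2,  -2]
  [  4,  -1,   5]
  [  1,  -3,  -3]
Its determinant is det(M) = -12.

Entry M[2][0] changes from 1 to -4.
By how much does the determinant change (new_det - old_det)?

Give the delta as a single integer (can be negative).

Cofactor C_20 = -12
Entry delta = -4 - 1 = -5
Det delta = entry_delta * cofactor = -5 * -12 = 60

Answer: 60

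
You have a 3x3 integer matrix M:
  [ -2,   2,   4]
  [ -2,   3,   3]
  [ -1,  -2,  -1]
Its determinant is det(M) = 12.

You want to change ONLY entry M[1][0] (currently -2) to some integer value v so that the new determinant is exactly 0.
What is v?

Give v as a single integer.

Answer: 0

Derivation:
det is linear in entry M[1][0]: det = old_det + (v - -2) * C_10
Cofactor C_10 = -6
Want det = 0: 12 + (v - -2) * -6 = 0
  (v - -2) = -12 / -6 = 2
  v = -2 + (2) = 0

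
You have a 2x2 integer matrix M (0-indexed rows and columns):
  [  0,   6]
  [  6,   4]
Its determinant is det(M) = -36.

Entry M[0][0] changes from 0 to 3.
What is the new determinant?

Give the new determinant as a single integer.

det is linear in row 0: changing M[0][0] by delta changes det by delta * cofactor(0,0).
Cofactor C_00 = (-1)^(0+0) * minor(0,0) = 4
Entry delta = 3 - 0 = 3
Det delta = 3 * 4 = 12
New det = -36 + 12 = -24

Answer: -24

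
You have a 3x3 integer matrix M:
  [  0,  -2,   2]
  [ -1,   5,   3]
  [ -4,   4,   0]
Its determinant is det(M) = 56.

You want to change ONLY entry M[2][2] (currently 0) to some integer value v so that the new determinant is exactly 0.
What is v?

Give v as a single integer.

det is linear in entry M[2][2]: det = old_det + (v - 0) * C_22
Cofactor C_22 = -2
Want det = 0: 56 + (v - 0) * -2 = 0
  (v - 0) = -56 / -2 = 28
  v = 0 + (28) = 28

Answer: 28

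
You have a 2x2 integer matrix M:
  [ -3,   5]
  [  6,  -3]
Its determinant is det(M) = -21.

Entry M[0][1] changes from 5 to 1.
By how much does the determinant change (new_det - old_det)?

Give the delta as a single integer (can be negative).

Answer: 24

Derivation:
Cofactor C_01 = -6
Entry delta = 1 - 5 = -4
Det delta = entry_delta * cofactor = -4 * -6 = 24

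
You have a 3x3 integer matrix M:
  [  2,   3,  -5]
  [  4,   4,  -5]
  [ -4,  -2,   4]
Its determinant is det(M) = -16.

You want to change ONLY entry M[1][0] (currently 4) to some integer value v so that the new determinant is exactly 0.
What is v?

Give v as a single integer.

Answer: -4

Derivation:
det is linear in entry M[1][0]: det = old_det + (v - 4) * C_10
Cofactor C_10 = -2
Want det = 0: -16 + (v - 4) * -2 = 0
  (v - 4) = 16 / -2 = -8
  v = 4 + (-8) = -4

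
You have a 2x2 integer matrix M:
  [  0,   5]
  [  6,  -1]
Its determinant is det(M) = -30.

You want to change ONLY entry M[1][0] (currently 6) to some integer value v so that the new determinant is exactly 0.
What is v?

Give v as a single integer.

det is linear in entry M[1][0]: det = old_det + (v - 6) * C_10
Cofactor C_10 = -5
Want det = 0: -30 + (v - 6) * -5 = 0
  (v - 6) = 30 / -5 = -6
  v = 6 + (-6) = 0

Answer: 0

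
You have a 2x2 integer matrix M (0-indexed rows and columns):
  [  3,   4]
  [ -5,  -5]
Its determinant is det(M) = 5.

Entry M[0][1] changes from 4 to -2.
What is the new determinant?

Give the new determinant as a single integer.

det is linear in row 0: changing M[0][1] by delta changes det by delta * cofactor(0,1).
Cofactor C_01 = (-1)^(0+1) * minor(0,1) = 5
Entry delta = -2 - 4 = -6
Det delta = -6 * 5 = -30
New det = 5 + -30 = -25

Answer: -25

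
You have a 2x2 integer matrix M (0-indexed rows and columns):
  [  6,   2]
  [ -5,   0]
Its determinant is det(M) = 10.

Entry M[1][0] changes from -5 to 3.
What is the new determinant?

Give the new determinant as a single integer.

Answer: -6

Derivation:
det is linear in row 1: changing M[1][0] by delta changes det by delta * cofactor(1,0).
Cofactor C_10 = (-1)^(1+0) * minor(1,0) = -2
Entry delta = 3 - -5 = 8
Det delta = 8 * -2 = -16
New det = 10 + -16 = -6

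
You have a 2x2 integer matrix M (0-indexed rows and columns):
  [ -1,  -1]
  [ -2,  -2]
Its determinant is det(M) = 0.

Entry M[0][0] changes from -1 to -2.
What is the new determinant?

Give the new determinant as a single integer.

Answer: 2

Derivation:
det is linear in row 0: changing M[0][0] by delta changes det by delta * cofactor(0,0).
Cofactor C_00 = (-1)^(0+0) * minor(0,0) = -2
Entry delta = -2 - -1 = -1
Det delta = -1 * -2 = 2
New det = 0 + 2 = 2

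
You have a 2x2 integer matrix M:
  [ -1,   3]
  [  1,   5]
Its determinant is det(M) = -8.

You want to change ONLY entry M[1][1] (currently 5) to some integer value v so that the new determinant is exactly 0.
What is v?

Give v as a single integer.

det is linear in entry M[1][1]: det = old_det + (v - 5) * C_11
Cofactor C_11 = -1
Want det = 0: -8 + (v - 5) * -1 = 0
  (v - 5) = 8 / -1 = -8
  v = 5 + (-8) = -3

Answer: -3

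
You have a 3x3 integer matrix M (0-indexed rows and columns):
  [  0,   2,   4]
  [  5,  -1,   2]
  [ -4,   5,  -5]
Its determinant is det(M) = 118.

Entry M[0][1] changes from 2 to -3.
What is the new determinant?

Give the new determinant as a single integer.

Answer: 33

Derivation:
det is linear in row 0: changing M[0][1] by delta changes det by delta * cofactor(0,1).
Cofactor C_01 = (-1)^(0+1) * minor(0,1) = 17
Entry delta = -3 - 2 = -5
Det delta = -5 * 17 = -85
New det = 118 + -85 = 33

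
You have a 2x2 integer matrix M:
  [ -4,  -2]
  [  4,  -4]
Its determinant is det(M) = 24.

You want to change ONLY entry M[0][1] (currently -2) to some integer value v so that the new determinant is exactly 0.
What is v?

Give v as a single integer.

Answer: 4

Derivation:
det is linear in entry M[0][1]: det = old_det + (v - -2) * C_01
Cofactor C_01 = -4
Want det = 0: 24 + (v - -2) * -4 = 0
  (v - -2) = -24 / -4 = 6
  v = -2 + (6) = 4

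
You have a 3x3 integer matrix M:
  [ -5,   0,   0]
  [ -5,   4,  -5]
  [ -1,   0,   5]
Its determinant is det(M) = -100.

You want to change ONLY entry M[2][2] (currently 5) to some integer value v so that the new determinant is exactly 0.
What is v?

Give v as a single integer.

det is linear in entry M[2][2]: det = old_det + (v - 5) * C_22
Cofactor C_22 = -20
Want det = 0: -100 + (v - 5) * -20 = 0
  (v - 5) = 100 / -20 = -5
  v = 5 + (-5) = 0

Answer: 0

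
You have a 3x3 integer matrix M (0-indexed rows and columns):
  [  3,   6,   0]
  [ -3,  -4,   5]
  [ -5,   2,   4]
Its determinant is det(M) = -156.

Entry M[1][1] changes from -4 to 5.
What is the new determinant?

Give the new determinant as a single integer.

Answer: -48

Derivation:
det is linear in row 1: changing M[1][1] by delta changes det by delta * cofactor(1,1).
Cofactor C_11 = (-1)^(1+1) * minor(1,1) = 12
Entry delta = 5 - -4 = 9
Det delta = 9 * 12 = 108
New det = -156 + 108 = -48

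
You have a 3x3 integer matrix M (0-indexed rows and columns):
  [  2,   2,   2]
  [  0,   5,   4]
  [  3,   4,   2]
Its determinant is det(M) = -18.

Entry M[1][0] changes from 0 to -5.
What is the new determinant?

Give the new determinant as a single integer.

det is linear in row 1: changing M[1][0] by delta changes det by delta * cofactor(1,0).
Cofactor C_10 = (-1)^(1+0) * minor(1,0) = 4
Entry delta = -5 - 0 = -5
Det delta = -5 * 4 = -20
New det = -18 + -20 = -38

Answer: -38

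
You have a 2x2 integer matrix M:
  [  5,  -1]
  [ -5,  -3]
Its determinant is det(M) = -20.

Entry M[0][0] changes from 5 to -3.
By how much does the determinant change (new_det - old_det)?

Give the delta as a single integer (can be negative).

Cofactor C_00 = -3
Entry delta = -3 - 5 = -8
Det delta = entry_delta * cofactor = -8 * -3 = 24

Answer: 24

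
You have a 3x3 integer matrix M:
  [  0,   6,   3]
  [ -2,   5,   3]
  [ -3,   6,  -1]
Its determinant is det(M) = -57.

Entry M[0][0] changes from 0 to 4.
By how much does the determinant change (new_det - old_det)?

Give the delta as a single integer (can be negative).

Answer: -92

Derivation:
Cofactor C_00 = -23
Entry delta = 4 - 0 = 4
Det delta = entry_delta * cofactor = 4 * -23 = -92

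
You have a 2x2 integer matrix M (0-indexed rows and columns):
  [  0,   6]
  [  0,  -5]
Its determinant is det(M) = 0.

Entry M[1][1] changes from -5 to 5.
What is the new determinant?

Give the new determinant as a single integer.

Answer: 0

Derivation:
det is linear in row 1: changing M[1][1] by delta changes det by delta * cofactor(1,1).
Cofactor C_11 = (-1)^(1+1) * minor(1,1) = 0
Entry delta = 5 - -5 = 10
Det delta = 10 * 0 = 0
New det = 0 + 0 = 0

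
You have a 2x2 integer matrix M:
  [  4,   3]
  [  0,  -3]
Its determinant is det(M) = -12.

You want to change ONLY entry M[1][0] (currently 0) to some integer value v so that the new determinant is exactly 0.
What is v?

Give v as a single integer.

det is linear in entry M[1][0]: det = old_det + (v - 0) * C_10
Cofactor C_10 = -3
Want det = 0: -12 + (v - 0) * -3 = 0
  (v - 0) = 12 / -3 = -4
  v = 0 + (-4) = -4

Answer: -4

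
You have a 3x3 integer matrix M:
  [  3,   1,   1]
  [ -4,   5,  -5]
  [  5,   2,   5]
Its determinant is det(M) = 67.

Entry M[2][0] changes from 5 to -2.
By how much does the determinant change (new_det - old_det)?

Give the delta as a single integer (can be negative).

Cofactor C_20 = -10
Entry delta = -2 - 5 = -7
Det delta = entry_delta * cofactor = -7 * -10 = 70

Answer: 70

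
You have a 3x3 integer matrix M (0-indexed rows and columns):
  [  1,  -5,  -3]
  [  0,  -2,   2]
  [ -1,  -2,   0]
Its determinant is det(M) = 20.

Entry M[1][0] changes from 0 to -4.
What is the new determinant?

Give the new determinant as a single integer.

Answer: -4

Derivation:
det is linear in row 1: changing M[1][0] by delta changes det by delta * cofactor(1,0).
Cofactor C_10 = (-1)^(1+0) * minor(1,0) = 6
Entry delta = -4 - 0 = -4
Det delta = -4 * 6 = -24
New det = 20 + -24 = -4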